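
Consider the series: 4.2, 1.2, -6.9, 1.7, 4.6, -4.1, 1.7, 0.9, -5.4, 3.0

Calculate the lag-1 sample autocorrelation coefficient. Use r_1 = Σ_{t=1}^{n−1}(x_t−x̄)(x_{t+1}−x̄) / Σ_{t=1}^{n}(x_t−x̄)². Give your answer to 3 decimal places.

Mean x̄ = (4.2 + 1.2 − 6.9 + 1.7 + 4.6 − 4.1 + 1.7 + 0.9 − 5.4 + 3.0)/10 = 0.0900
Numerator Σ_{t=1}^{9}(x_t−x̄)(x_{t+1}−x̄) = -51.9511
Denominator Σ(x_t−x̄)² = 149.3290
r_1 = -51.9511 / 149.3290 = -0.348

-0.348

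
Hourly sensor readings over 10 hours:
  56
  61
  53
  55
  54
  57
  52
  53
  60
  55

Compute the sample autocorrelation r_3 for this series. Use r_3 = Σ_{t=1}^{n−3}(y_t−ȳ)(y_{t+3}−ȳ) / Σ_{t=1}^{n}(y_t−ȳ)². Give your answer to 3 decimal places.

Mean ȳ = (56 + 61 + 53 + 55 + 54 + 57 + 52 + 53 + 60 + 55)/10 = 55.6000
Numerator Σ_{t=1}^{7}(y_t−ȳ)(y_{t+3}−ȳ) = 2.1200
Denominator Σ(y_t−ȳ)² = 80.4000
r_3 = 2.1200 / 80.4000 = 0.026

0.026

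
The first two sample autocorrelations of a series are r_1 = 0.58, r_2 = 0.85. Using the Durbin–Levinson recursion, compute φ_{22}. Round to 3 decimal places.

φ_{22} = (r_2 − r_1²) / (1 − r_1²)
r_1² = (0.58)² = 0.3364
Numerator = 0.85 − 0.3364 = 0.5136; denominator = 1 − 0.3364 = 0.6636
φ_{22} = 0.5136 / 0.6636 = 0.774

0.774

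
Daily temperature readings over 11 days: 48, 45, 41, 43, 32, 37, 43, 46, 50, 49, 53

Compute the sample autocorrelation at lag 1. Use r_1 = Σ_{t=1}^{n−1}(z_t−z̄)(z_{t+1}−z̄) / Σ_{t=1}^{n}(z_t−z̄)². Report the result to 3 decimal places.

0.532

Mean z̄ = (48 + 45 + 41 + 43 + 32 + 37 + 43 + 46 + 50 + 49 + 53)/11 = 44.2727
Numerator Σ_{t=1}^{10}(z_t−z̄)(z_{t+1}−z̄) = 194.6529
Denominator Σ(z_t−z̄)² = 366.1818
r_1 = 194.6529 / 366.1818 = 0.532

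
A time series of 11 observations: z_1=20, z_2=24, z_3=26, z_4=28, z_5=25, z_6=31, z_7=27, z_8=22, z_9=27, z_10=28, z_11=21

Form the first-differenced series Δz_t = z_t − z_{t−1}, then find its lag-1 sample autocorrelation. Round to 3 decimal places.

First differences Δz: 4, 2, 2, -3, 6, -4, -5, 5, 1, -7
Mean of differences = 0.1000
Numerator Σ(Δz_t−Δz̄)(Δz_{t+1}−Δz̄) = -43.4100
Denominator Σ(Δz_t−Δz̄)² = 184.9000
r_1(Δz) = -43.4100 / 184.9000 = -0.235

-0.235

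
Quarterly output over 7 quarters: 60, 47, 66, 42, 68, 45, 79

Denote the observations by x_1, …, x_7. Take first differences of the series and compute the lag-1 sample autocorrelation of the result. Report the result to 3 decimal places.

First differences Δx: -13, 19, -24, 26, -23, 34
Mean of differences = 3.1667
Numerator Σ(Δx_t−Δx̄)(Δx_{t+1}−Δx̄) = -2710.6944
Denominator Σ(Δx_t−Δx̄)² = 3406.8333
r_1(Δx) = -2710.6944 / 3406.8333 = -0.796

-0.796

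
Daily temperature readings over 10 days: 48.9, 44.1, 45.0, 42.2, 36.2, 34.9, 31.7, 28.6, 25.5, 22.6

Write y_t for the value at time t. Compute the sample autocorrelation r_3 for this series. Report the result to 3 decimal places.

Mean ȳ = (48.9 + 44.1 + 45.0 + 42.2 + 36.2 + 34.9 + 31.7 + 28.6 + 25.5 + 22.6)/10 = 35.9700
Numerator Σ_{t=1}^{7}(y_t−ȳ)(y_{t+3}−ȳ) = 112.7573
Denominator Σ(y_t−ȳ)² = 715.7610
r_3 = 112.7573 / 715.7610 = 0.158

0.158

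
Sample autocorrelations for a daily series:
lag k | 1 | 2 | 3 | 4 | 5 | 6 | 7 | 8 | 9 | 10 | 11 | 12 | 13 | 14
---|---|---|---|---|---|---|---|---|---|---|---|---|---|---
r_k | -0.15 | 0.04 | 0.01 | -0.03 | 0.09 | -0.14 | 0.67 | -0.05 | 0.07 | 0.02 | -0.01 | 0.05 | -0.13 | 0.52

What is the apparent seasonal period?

The largest autocorrelation is r_7 = 0.67, with a weaker echo at lag 14 (0.52); the remaining lags stay at or below 0.09.
The dominant spike at lag 7 indicates a seasonal period of 7.

7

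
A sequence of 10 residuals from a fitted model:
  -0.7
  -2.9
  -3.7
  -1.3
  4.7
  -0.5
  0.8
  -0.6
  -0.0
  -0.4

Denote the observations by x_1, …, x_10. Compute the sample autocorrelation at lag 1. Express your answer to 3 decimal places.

Mean x̄ = (-0.7 − 2.9 − 3.7 − 1.3 + 4.7 − 0.5 + 0.8 − 0.6 − 0.0 − 0.4)/10 = -0.4600
Numerator Σ_{t=1}^{9}(x_t−x̄)(x_{t+1}−x̄) = 6.4084
Denominator Σ(x_t−x̄)² = 45.6640
r_1 = 6.4084 / 45.6640 = 0.140

0.140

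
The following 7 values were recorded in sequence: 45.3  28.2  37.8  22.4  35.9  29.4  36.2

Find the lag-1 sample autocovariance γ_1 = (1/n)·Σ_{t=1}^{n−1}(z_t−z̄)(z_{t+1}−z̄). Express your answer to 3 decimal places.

-25.606

Mean z̄ = (45.3 + 28.2 + 37.8 + 22.4 + 35.9 + 29.4 + 36.2)/7 = 33.6000
Deviations: 11.7000, -5.4000, 4.2000, -11.2000, 2.3000, -4.2000, 2.6000
Σ_{t=1}^{6}(z_t−z̄)(z_{t+1}−z̄) = -179.2400
γ_1 = -179.2400 / 7 = -25.606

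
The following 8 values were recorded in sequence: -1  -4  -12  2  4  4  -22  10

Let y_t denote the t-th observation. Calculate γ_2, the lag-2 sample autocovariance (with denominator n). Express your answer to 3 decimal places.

Mean ȳ = (-1 − 4 − 12 + 2 + 4 + 4 − 22 + 10)/8 = -2.3750
Σ_{t=1}^{6}(y_t−ȳ)(y_{t+2}−ȳ) = -100.0313
γ_2 = -100.0313 / 8 = -12.504

-12.504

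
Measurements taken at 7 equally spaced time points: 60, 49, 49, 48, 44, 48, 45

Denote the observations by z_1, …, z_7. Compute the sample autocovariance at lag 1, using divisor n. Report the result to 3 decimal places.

2.000

Mean z̄ = (60 + 49 + 49 + 48 + 44 + 48 + 45)/7 = 49.0000
Deviations: 11.0000, 0.0000, 0.0000, -1.0000, -5.0000, -1.0000, -4.0000
Σ_{t=1}^{6}(z_t−z̄)(z_{t+1}−z̄) = 14.0000
γ_1 = 14.0000 / 7 = 2.000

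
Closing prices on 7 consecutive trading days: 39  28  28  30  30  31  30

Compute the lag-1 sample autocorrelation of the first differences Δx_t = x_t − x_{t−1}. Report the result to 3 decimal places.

0.011

First differences Δx: -11, 0, 2, 0, 1, -1
Mean of differences = -1.5000
Numerator Σ(Δx_t−Δx̄)(Δx_{t+1}−Δx̄) = 1.2500
Denominator Σ(Δx_t−Δx̄)² = 113.5000
r_1(Δx) = 1.2500 / 113.5000 = 0.011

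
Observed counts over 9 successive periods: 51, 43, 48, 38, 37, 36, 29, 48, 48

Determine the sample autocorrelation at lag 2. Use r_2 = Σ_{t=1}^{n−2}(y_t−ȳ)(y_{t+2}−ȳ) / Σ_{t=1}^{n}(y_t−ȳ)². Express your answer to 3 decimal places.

Mean ȳ = (51 + 43 + 48 + 38 + 37 + 36 + 29 + 48 + 48)/9 = 42.0000
Σ(y_t−ȳ)(y_{t+2}−ȳ) = (54.0000) + (-4.0000) + (-30.0000) + (24.0000) + (65.0000) + (-36.0000) + (-78.0000) = -5.0000
Denominator Σ(y_t−ȳ)² = 436.0000
r_2 = -5.0000 / 436.0000 = -0.011

-0.011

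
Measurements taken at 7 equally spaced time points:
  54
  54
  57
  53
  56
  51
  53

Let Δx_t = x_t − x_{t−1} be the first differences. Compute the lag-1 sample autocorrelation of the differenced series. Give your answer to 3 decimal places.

-0.788

First differences Δx: 0, 3, -4, 3, -5, 2
Mean of differences = -0.1667
Numerator Σ(Δx_t−Δx̄)(Δx_{t+1}−Δx̄) = -49.5278
Denominator Σ(Δx_t−Δx̄)² = 62.8333
r_1(Δx) = -49.5278 / 62.8333 = -0.788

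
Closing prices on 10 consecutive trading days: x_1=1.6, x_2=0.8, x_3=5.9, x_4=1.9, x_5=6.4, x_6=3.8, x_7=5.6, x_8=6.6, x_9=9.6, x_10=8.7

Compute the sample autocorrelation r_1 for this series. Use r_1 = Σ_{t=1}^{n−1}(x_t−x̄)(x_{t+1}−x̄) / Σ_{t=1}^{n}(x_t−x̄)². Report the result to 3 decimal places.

Mean x̄ = (1.6 + 0.8 + 5.9 + 1.9 + 6.4 + 3.8 + 5.6 + 6.6 + 9.6 + 8.7)/10 = 5.0900
Numerator Σ_{t=1}^{9}(x_t−x̄)(x_{t+1}−x̄) = 26.2479
Denominator Σ(x_t−x̄)² = 80.7090
r_1 = 26.2479 / 80.7090 = 0.325

0.325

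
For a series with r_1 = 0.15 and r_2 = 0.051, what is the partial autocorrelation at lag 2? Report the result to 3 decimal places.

0.029

φ_{22} = (r_2 − r_1²) / (1 − r_1²)
r_1² = (0.15)² = 0.0225
Numerator = 0.051 − 0.0225 = 0.0285; denominator = 1 − 0.0225 = 0.9775
φ_{22} = 0.0285 / 0.9775 = 0.029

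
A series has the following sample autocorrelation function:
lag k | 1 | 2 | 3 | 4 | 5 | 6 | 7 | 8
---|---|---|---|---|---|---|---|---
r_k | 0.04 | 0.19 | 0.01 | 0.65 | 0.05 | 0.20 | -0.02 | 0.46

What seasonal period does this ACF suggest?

4

The largest autocorrelation is r_4 = 0.65, with a weaker echo at lag 8 (0.46); the remaining lags stay at or below 0.20.
The dominant spike at lag 4 indicates a seasonal period of 4.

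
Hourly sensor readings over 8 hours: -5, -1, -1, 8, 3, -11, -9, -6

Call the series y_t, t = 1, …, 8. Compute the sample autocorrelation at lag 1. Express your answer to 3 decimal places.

0.375

Mean ȳ = (-5 − 1 − 1 + 8 + 3 − 11 − 9 − 6)/8 = -2.7500
Deviations from mean: -2.2500, 1.7500, 1.7500, 10.7500, 5.7500, -8.2500, -6.2500, -3.2500
Σ(y_t−ȳ)(y_{t+1}−ȳ) = (-3.9375) + (3.0625) + (18.8125) + (61.8125) + (-47.4375) + (51.5625) + (20.3125) = 104.1875
Denominator Σ(y_t−ȳ)² = 277.5000
r_1 = 104.1875 / 277.5000 = 0.375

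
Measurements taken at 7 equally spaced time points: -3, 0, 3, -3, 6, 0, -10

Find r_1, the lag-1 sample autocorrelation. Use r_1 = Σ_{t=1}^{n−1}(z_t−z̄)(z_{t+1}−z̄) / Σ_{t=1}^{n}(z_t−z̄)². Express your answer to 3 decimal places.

-0.141

Mean z̄ = (-3 + 0 + 3 − 3 + 6 + 0 − 10)/7 = -1.0000
Deviations from mean: -2.0000, 1.0000, 4.0000, -2.0000, 7.0000, 1.0000, -9.0000
Σ(z_t−z̄)(z_{t+1}−z̄) = (-2.0000) + (4.0000) + (-8.0000) + (-14.0000) + (7.0000) + (-9.0000) = -22.0000
Denominator Σ(z_t−z̄)² = 156.0000
r_1 = -22.0000 / 156.0000 = -0.141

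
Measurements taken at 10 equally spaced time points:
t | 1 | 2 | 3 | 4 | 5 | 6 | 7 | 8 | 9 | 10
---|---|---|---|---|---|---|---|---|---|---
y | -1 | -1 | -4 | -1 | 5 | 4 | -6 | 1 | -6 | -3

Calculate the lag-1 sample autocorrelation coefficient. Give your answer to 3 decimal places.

Mean ȳ = (-1 − 1 − 4 − 1 + 5 + 4 − 6 + 1 − 6 − 3)/10 = -1.2000
Numerator Σ_{t=1}^{9}(y_t−ȳ)(y_{t+1}−ȳ) = -5.0400
Denominator Σ(y_t−ȳ)² = 127.6000
r_1 = -5.0400 / 127.6000 = -0.039

-0.039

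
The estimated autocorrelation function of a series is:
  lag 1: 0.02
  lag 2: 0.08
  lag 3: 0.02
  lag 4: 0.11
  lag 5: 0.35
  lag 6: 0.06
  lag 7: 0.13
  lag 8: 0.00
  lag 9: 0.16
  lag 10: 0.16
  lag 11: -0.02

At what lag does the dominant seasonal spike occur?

The largest autocorrelation is r_5 = 0.35; the remaining lags stay at or below 0.16.
The dominant spike at lag 5 indicates a seasonal period of 5.

5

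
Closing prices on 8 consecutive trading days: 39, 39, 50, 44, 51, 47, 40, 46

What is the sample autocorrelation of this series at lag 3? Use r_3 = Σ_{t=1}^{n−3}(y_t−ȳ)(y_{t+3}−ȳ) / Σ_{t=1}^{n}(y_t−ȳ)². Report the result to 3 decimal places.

-0.045

Mean ȳ = (39 + 39 + 50 + 44 + 51 + 47 + 40 + 46)/8 = 44.5000
Deviations from mean: -5.5000, -5.5000, 5.5000, -0.5000, 6.5000, 2.5000, -4.5000, 1.5000
Σ(y_t−ȳ)(y_{t+3}−ȳ) = (2.7500) + (-35.7500) + (13.7500) + (2.2500) + (9.7500) = -7.2500
Denominator Σ(y_t−ȳ)² = 162.0000
r_3 = -7.2500 / 162.0000 = -0.045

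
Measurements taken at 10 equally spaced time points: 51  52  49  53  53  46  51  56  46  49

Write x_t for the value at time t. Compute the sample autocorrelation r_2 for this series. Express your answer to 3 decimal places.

-0.515

Mean x̄ = (51 + 52 + 49 + 53 + 53 + 46 + 51 + 56 + 46 + 49)/10 = 50.6000
Numerator Σ_{t=1}^{8}(x_t−x̄)(x_{t+2}−x̄) = -46.5200
Denominator Σ(x_t−x̄)² = 90.4000
r_2 = -46.5200 / 90.4000 = -0.515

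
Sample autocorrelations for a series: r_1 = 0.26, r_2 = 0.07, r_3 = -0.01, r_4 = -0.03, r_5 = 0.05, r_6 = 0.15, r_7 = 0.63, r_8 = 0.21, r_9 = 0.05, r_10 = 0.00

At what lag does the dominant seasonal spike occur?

The largest autocorrelation is r_7 = 0.63; the remaining lags stay at or below 0.26. The elevated value at lag 1 (0.26), dropping to 0.07 at lag 2, reflects decaying short-term dependence rather than seasonality.
The dominant spike at lag 7 indicates a seasonal period of 7.

7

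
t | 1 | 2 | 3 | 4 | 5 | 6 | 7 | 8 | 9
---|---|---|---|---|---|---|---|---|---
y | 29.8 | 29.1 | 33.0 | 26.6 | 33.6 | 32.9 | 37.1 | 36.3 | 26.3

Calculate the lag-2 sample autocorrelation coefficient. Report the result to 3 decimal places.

Mean ȳ = (29.8 + 29.1 + 33.0 + 26.6 + 33.6 + 32.9 + 37.1 + 36.3 + 26.3)/9 = 31.6333
Numerator Σ_{t=1}^{7}(y_t−ȳ)(y_{t+2}−ȳ) = -5.9356
Denominator Σ(y_t−ȳ)² = 122.5600
r_2 = -5.9356 / 122.5600 = -0.048

-0.048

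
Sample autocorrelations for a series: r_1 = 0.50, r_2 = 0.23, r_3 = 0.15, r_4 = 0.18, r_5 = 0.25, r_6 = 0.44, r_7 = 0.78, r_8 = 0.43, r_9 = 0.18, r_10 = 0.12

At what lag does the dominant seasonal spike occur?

The largest autocorrelation is r_7 = 0.78; the remaining lags stay at or below 0.50. The elevated value at lag 1 (0.50), dropping to 0.23 at lag 2, reflects decaying short-term dependence rather than seasonality.
The dominant spike at lag 7 indicates a seasonal period of 7.

7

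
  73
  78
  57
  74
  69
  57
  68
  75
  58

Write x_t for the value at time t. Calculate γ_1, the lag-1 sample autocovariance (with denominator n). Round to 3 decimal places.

-22.272

Mean x̄ = (73 + 78 + 57 + 74 + 69 + 57 + 68 + 75 + 58)/9 = 67.6667
Σ_{t=1}^{8}(x_t−x̄)(x_{t+1}−x̄) = -200.4444
γ_1 = -200.4444 / 9 = -22.272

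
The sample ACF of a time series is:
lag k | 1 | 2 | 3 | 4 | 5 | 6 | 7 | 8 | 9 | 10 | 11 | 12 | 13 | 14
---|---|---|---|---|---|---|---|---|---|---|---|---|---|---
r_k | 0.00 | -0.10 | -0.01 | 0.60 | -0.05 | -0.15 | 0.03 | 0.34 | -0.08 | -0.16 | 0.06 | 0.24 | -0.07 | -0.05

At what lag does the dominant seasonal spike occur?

4

The largest autocorrelation is r_4 = 0.60, with weaker echoes at lags 8 (0.34) and 12 (0.24); the remaining lags stay at or below 0.06.
The dominant spike at lag 4 indicates a seasonal period of 4.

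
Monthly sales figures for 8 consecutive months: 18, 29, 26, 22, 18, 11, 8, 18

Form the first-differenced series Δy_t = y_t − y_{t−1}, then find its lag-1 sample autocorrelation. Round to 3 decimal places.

First differences Δy: 11, -3, -4, -4, -7, -3, 10
Mean of differences = 0.0000
Numerator Σ(Δy_t−Δȳ)(Δy_{t+1}−Δȳ) = 14.0000
Denominator Σ(Δy_t−Δȳ)² = 320.0000
r_1(Δy) = 14.0000 / 320.0000 = 0.044

0.044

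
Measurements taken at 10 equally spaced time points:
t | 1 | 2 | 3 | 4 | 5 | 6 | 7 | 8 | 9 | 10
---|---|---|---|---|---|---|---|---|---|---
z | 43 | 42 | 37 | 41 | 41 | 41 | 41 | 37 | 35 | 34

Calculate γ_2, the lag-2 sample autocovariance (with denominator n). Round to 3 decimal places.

-0.088

Mean z̄ = (43 + 42 + 37 + 41 + 41 + 41 + 41 + 37 + 35 + 34)/10 = 39.2000
Σ_{t=1}^{8}(z_t−z̄)(z_{t+2}−z̄) = -0.8800
γ_2 = -0.8800 / 10 = -0.088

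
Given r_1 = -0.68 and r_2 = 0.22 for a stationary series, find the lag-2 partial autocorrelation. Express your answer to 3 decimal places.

φ_{22} = (r_2 − r_1²) / (1 − r_1²)
r_1² = (-0.68)² = 0.4624
Numerator = 0.22 − 0.4624 = -0.2424; denominator = 1 − 0.4624 = 0.5376
φ_{22} = -0.2424 / 0.5376 = -0.451

-0.451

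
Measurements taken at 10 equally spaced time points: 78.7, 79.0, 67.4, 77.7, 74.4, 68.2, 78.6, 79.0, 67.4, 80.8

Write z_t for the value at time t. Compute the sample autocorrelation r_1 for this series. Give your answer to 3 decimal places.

Mean z̄ = (78.7 + 79.0 + 67.4 + 77.7 + 74.4 + 68.2 + 78.6 + 79.0 + 67.4 + 80.8)/10 = 75.1200
Numerator Σ_{t=1}^{9}(z_t−z̄)(z_{t+1}−z̄) = -117.2384
Denominator Σ(z_t−z̄)² = 261.5560
r_1 = -117.2384 / 261.5560 = -0.448

-0.448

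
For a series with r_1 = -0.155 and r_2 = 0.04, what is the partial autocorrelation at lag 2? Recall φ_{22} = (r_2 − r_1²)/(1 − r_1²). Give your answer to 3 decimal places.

0.016

φ_{22} = (r_2 − r_1²) / (1 − r_1²)
r_1² = (-0.155)² = 0.024025
Numerator = 0.04 − 0.0240 = 0.0160; denominator = 1 − 0.0240 = 0.9760
φ_{22} = 0.0160 / 0.9760 = 0.016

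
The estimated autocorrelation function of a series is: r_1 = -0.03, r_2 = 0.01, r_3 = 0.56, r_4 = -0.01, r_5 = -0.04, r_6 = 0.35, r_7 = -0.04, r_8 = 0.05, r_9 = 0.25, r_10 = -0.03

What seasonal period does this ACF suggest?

The largest autocorrelation is r_3 = 0.56, with weaker echoes at lags 6 (0.35) and 9 (0.25); the remaining lags stay at or below 0.05.
The dominant spike at lag 3 indicates a seasonal period of 3.

3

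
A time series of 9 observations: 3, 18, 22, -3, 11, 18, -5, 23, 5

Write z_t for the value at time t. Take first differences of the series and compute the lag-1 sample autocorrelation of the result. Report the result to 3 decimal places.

-0.583

First differences Δz: 15, 4, -25, 14, 7, -23, 28, -18
Mean of differences = 0.2500
Numerator Σ(Δz_t−Δz̄)(Δz_{t+1}−Δz̄) = -1602.3125
Denominator Σ(Δz_t−Δz̄)² = 2747.5000
r_1(Δz) = -1602.3125 / 2747.5000 = -0.583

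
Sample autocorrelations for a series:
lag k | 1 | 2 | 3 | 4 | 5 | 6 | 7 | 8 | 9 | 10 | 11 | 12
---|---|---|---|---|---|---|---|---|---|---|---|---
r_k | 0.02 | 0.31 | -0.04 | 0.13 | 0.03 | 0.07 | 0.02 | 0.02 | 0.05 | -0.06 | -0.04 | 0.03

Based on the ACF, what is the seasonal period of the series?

2

The largest autocorrelation is r_2 = 0.31; the remaining lags stay at or below 0.13.
The dominant spike at lag 2 indicates a seasonal period of 2.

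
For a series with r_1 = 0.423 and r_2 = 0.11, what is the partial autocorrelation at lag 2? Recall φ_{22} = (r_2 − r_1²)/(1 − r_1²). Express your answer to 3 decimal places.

-0.084

φ_{22} = (r_2 − r_1²) / (1 − r_1²)
r_1² = (0.423)² = 0.178929
Numerator = 0.11 − 0.1789 = -0.0689; denominator = 1 − 0.1789 = 0.8211
φ_{22} = -0.0689 / 0.8211 = -0.084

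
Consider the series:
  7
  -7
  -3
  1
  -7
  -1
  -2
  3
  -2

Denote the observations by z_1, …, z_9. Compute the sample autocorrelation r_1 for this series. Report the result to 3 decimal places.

Mean z̄ = (7 − 7 − 3 + 1 − 7 − 1 − 2 + 3 − 2)/9 = -1.2222
Numerator Σ_{t=1}^{8}(z_t−z̄)(z_{t+1}−z̄) = -62.0494
Denominator Σ(z_t−z̄)² = 161.5556
r_1 = -62.0494 / 161.5556 = -0.384

-0.384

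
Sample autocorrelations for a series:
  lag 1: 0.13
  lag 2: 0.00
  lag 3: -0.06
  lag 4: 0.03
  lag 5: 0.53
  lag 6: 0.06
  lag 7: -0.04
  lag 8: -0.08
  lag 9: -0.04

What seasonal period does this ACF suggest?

The largest autocorrelation is r_5 = 0.53; the remaining lags stay at or below 0.13.
The dominant spike at lag 5 indicates a seasonal period of 5.

5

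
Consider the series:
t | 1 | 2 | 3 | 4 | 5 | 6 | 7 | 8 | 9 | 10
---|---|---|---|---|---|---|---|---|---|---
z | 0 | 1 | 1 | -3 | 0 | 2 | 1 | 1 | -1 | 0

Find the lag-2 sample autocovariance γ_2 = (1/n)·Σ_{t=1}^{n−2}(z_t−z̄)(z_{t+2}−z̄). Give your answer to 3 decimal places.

-0.848

Mean z̄ = (0 + 1 + 1 − 3 + 0 + 2 + 1 + 1 − 1 + 0)/10 = 0.2000
Σ_{t=1}^{8}(z_t−z̄)(z_{t+2}−z̄) = -8.4800
γ_2 = -8.4800 / 10 = -0.848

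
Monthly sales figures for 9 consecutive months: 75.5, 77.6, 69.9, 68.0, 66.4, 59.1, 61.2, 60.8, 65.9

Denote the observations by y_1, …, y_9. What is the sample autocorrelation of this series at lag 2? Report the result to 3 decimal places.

0.261

Mean ȳ = (75.5 + 77.6 + 69.9 + 68.0 + 66.4 + 59.1 + 61.2 + 60.8 + 65.9)/9 = 67.1556
Σ(y_t−ȳ)(y_{t+2}−ȳ) = (22.9009) + (8.8198) + (-2.0736) + (-6.8025) + (4.4998) + (51.1975) + (7.4775) = 86.0194
Denominator Σ(y_t−ȳ)² = 329.8622
r_2 = 86.0194 / 329.8622 = 0.261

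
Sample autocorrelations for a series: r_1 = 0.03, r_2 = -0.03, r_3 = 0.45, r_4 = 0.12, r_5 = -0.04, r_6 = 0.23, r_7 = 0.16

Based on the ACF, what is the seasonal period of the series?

3

The largest autocorrelation is r_3 = 0.45, with a weaker echo at lag 6 (0.23); the remaining lags stay at or below 0.16.
The dominant spike at lag 3 indicates a seasonal period of 3.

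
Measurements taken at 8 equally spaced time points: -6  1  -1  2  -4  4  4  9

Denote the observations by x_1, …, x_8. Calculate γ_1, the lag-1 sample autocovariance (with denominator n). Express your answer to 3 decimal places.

1.373

Mean x̄ = (-6 + 1 − 1 + 2 − 4 + 4 + 4 + 9)/8 = 1.1250
Σ_{t=1}^{7}(x_t−x̄)(x_{t+1}−x̄) = 10.9844
γ_1 = 10.9844 / 8 = 1.373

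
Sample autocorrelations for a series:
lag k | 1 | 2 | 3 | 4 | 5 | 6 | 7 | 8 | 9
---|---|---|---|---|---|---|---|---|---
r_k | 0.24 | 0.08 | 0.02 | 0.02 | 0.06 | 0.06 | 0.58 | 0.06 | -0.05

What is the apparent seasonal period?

7

The largest autocorrelation is r_7 = 0.58; the remaining lags stay at or below 0.24. The elevated value at lag 1 (0.24), dropping to 0.08 at lag 2, reflects decaying short-term dependence rather than seasonality.
The dominant spike at lag 7 indicates a seasonal period of 7.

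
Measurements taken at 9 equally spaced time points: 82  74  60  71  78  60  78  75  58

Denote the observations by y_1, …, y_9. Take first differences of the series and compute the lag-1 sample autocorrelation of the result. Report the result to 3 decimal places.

-0.325

First differences Δy: -8, -14, 11, 7, -18, 18, -3, -17
Mean of differences = -3.0000
Numerator Σ(Δy_t−Δȳ)(Δy_{t+1}−Δȳ) = -424.0000
Denominator Σ(Δy_t−Δȳ)² = 1304.0000
r_1(Δy) = -424.0000 / 1304.0000 = -0.325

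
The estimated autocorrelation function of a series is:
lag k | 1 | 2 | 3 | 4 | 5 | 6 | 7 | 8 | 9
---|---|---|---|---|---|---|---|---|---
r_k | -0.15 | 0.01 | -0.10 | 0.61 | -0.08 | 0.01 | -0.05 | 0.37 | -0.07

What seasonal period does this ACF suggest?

The largest autocorrelation is r_4 = 0.61, with a weaker echo at lag 8 (0.37); the remaining lags stay at or below 0.01.
The dominant spike at lag 4 indicates a seasonal period of 4.

4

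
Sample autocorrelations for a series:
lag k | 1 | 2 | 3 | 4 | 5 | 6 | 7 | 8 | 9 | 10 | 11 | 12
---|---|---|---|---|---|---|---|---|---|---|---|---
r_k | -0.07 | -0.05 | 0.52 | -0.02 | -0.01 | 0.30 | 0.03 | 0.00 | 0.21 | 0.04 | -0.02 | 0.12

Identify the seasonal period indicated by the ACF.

3

The largest autocorrelation is r_3 = 0.52, with weaker echoes at lags 6 (0.30) and 9 (0.21); the remaining lags stay at or below 0.12.
The dominant spike at lag 3 indicates a seasonal period of 3.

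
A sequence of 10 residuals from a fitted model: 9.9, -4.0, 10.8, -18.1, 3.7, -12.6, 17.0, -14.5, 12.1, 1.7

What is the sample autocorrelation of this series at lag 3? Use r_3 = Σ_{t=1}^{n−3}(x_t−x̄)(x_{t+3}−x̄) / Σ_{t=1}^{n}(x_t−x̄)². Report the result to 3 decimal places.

-0.589

Mean x̄ = (9.9 − 4.0 + 10.8 − 18.1 + 3.7 − 12.6 + 17.0 − 14.5 + 12.1 + 1.7)/10 = 0.6000
Σ(x_t−x̄)(x_{t+3}−x̄) = (-173.9100) + (-14.2600) + (-134.6400) + (-306.6800) + (-46.8100) + (-151.8000) + (18.0400) = -810.0600
Denominator Σ(x_t−x̄)² = 1375.6600
r_3 = -810.0600 / 1375.6600 = -0.589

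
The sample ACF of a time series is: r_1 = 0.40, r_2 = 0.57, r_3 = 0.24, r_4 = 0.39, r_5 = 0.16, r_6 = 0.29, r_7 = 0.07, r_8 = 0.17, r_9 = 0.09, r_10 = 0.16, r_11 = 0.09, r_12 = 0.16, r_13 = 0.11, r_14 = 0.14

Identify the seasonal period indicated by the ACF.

The largest autocorrelation is r_2 = 0.57; the remaining lags stay at or below 0.40.
The dominant spike at lag 2 indicates a seasonal period of 2.

2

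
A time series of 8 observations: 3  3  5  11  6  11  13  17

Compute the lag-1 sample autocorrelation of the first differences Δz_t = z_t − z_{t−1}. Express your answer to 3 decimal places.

-0.598

First differences Δz: 0, 2, 6, -5, 5, 2, 4
Mean of differences = 2.0000
Numerator Σ(Δz_t−Δz̄)(Δz_{t+1}−Δz̄) = -49.0000
Denominator Σ(Δz_t−Δz̄)² = 82.0000
r_1(Δz) = -49.0000 / 82.0000 = -0.598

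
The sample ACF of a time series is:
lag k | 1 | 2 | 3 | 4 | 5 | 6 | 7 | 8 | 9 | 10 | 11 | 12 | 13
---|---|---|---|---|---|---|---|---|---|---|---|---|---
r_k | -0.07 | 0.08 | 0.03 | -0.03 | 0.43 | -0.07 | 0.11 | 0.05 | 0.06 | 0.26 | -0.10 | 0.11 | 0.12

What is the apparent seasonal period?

5

The largest autocorrelation is r_5 = 0.43, with a weaker echo at lag 10 (0.26); the remaining lags stay at or below 0.12.
The dominant spike at lag 5 indicates a seasonal period of 5.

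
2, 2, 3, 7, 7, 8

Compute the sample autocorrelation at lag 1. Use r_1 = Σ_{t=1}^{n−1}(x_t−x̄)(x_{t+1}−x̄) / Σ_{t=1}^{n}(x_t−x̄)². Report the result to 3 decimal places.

Mean x̄ = (2 + 2 + 3 + 7 + 7 + 8)/6 = 4.8333
Numerator Σ_{t=1}^{5}(x_t−x̄)(x_{t+1}−x̄) = 20.8056
Denominator Σ(x_t−x̄)² = 38.8333
r_1 = 20.8056 / 38.8333 = 0.536

0.536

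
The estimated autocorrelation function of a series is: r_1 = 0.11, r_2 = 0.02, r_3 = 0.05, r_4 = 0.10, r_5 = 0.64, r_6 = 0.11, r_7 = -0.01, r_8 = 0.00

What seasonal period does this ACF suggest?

5

The largest autocorrelation is r_5 = 0.64; the remaining lags stay at or below 0.11.
The dominant spike at lag 5 indicates a seasonal period of 5.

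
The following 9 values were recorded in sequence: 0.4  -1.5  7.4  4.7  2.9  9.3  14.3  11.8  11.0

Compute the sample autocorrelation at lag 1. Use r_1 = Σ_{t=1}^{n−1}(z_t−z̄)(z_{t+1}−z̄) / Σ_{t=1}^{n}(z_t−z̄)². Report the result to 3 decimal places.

0.522

Mean z̄ = (0.4 − 1.5 + 7.4 + 4.7 + 2.9 + 9.3 + 14.3 + 11.8 + 11.0)/9 = 6.7000
Numerator Σ_{t=1}^{8}(z_t−z̄)(z_{t+1}−z̄) = 122.6900
Denominator Σ(z_t−z̄)² = 234.8800
r_1 = 122.6900 / 234.8800 = 0.522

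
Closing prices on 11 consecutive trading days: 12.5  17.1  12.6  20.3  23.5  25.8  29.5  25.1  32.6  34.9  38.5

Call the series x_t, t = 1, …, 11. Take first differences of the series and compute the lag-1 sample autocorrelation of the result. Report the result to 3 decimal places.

-0.587

First differences Δx: 4.6, -4.5, 7.7, 3.2, 2.3, 3.7, -4.4, 7.5, 2.3, 3.6
Mean of differences = 2.6000
Numerator Σ(Δx_t−Δx̄)(Δx_{t+1}−Δx̄) = -91.6300
Denominator Σ(Δx_t−Δx̄)² = 156.1800
r_1(Δx) = -91.6300 / 156.1800 = -0.587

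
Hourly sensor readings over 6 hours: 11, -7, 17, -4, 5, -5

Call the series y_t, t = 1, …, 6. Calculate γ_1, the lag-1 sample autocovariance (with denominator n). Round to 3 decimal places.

-58.032

Mean ȳ = (11 − 7 + 17 − 4 + 5 − 5)/6 = 2.8333
Deviations: 8.1667, -9.8333, 14.1667, -6.8333, 2.1667, -7.8333
Σ_{t=1}^{5}(y_t−ȳ)(y_{t+1}−ȳ) = -348.1944
γ_1 = -348.1944 / 6 = -58.032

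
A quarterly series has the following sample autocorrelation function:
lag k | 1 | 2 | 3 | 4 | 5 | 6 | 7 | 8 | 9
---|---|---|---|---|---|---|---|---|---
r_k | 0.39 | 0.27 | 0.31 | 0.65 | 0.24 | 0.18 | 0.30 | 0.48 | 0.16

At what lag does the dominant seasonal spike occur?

The largest autocorrelation is r_4 = 0.65, with a weaker echo at lag 8 (0.48); the remaining lags stay at or below 0.39. The elevated value at lag 1 (0.39), dropping to 0.27 at lag 2, reflects decaying short-term dependence rather than seasonality.
The dominant spike at lag 4 indicates a seasonal period of 4.

4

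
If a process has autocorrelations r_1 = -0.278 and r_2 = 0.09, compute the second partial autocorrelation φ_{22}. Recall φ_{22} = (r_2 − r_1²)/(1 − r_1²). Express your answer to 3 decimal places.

0.014

φ_{22} = (r_2 − r_1²) / (1 − r_1²)
r_1² = (-0.278)² = 0.077284
Numerator = 0.09 − 0.0773 = 0.0127; denominator = 1 − 0.0773 = 0.9227
φ_{22} = 0.0127 / 0.9227 = 0.014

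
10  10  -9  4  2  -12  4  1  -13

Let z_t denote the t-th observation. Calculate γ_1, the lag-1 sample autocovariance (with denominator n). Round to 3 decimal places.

Mean z̄ = (10 + 10 − 9 + 4 + 2 − 12 + 4 + 1 − 13)/9 = -0.3333
Σ_{t=1}^{8}(z_t−z̄)(z_{t+1}−z̄) = -99.1111
γ_1 = -99.1111 / 9 = -11.012

-11.012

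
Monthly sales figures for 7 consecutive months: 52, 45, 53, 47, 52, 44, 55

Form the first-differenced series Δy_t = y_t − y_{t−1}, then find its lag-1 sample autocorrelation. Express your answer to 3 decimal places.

First differences Δy: -7, 8, -6, 5, -8, 11
Mean of differences = 0.5000
Numerator Σ(Δy_t−Δȳ)(Δy_{t+1}−Δȳ) = -261.7500
Denominator Σ(Δy_t−Δȳ)² = 357.5000
r_1(Δy) = -261.7500 / 357.5000 = -0.732

-0.732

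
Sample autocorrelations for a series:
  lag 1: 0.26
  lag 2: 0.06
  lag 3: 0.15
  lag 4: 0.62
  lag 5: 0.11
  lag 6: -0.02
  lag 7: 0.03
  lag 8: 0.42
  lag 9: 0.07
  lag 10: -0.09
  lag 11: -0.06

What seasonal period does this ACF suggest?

4

The largest autocorrelation is r_4 = 0.62, with a weaker echo at lag 8 (0.42); the remaining lags stay at or below 0.26. The elevated value at lag 1 (0.26), dropping to 0.06 at lag 2, reflects decaying short-term dependence rather than seasonality.
The dominant spike at lag 4 indicates a seasonal period of 4.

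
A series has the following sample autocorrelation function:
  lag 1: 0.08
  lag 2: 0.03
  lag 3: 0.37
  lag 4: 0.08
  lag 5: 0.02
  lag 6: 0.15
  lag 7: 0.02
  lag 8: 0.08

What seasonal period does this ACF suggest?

The largest autocorrelation is r_3 = 0.37, with a weaker echo at lag 6 (0.15); the remaining lags stay at or below 0.08.
The dominant spike at lag 3 indicates a seasonal period of 3.

3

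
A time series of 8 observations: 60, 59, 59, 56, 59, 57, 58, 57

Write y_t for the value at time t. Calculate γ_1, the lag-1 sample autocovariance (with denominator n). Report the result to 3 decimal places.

-0.252

Mean ȳ = (60 + 59 + 59 + 56 + 59 + 57 + 58 + 57)/8 = 58.1250
Deviations: 1.8750, 0.8750, 0.8750, -2.1250, 0.8750, -1.1250, -0.1250, -1.1250
Σ_{t=1}^{7}(y_t−ȳ)(y_{t+1}−ȳ) = -2.0156
γ_1 = -2.0156 / 8 = -0.252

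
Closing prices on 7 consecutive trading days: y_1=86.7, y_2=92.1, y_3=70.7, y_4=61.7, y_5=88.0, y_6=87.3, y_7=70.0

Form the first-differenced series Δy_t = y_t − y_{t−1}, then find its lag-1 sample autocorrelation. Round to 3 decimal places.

-0.124

First differences Δy: 5.4, -21.4, -9.0, 26.3, -0.7, -17.3
Mean of differences = -2.7833
Numerator Σ(Δy_t−Δȳ)(Δy_{t+1}−Δȳ) = -187.0669
Denominator Σ(Δy_t−Δȳ)² = 1513.1083
r_1(Δy) = -187.0669 / 1513.1083 = -0.124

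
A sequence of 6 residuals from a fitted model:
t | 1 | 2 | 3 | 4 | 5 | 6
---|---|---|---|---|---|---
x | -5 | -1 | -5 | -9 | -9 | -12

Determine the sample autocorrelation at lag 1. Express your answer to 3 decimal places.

Mean x̄ = (-5 − 1 − 5 − 9 − 9 − 12)/6 = -6.8333
Deviations from mean: 1.8333, 5.8333, 1.8333, -2.1667, -2.1667, -5.1667
Numerator Σ_{t=1}^{5}(x_t−x̄)(x_{t+1}−x̄) = 33.3056
Denominator Σ(x_t−x̄)² = 76.8333
r_1 = 33.3056 / 76.8333 = 0.433

0.433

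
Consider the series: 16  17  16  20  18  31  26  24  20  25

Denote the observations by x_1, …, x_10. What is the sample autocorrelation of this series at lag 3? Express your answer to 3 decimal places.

-0.179

Mean x̄ = (16 + 17 + 16 + 20 + 18 + 31 + 26 + 24 + 20 + 25)/10 = 21.3000
Σ(x_t−x̄)(x_{t+3}−x̄) = (6.8900) + (14.1900) + (-51.4100) + (-6.1100) + (-8.9100) + (-12.6100) + (17.3900) = -40.5700
Denominator Σ(x_t−x̄)² = 226.1000
r_3 = -40.5700 / 226.1000 = -0.179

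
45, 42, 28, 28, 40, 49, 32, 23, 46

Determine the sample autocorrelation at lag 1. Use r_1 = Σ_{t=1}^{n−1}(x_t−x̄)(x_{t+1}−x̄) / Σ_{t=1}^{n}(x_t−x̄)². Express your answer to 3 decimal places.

-0.044

Mean x̄ = (45 + 42 + 28 + 28 + 40 + 49 + 32 + 23 + 46)/9 = 37.0000
Numerator Σ_{t=1}^{8}(x_t−x̄)(x_{t+1}−x̄) = -31.0000
Denominator Σ(x_t−x̄)² = 706.0000
r_1 = -31.0000 / 706.0000 = -0.044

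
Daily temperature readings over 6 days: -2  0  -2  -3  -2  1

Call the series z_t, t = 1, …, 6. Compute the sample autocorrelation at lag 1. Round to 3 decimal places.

Mean z̄ = (-2 + 0 − 2 − 3 − 2 + 1)/6 = -1.3333
Deviations from mean: -0.6667, 1.3333, -0.6667, -1.6667, -0.6667, 2.3333
Numerator Σ_{t=1}^{5}(z_t−z̄)(z_{t+1}−z̄) = -1.1111
Denominator Σ(z_t−z̄)² = 11.3333
r_1 = -1.1111 / 11.3333 = -0.098

-0.098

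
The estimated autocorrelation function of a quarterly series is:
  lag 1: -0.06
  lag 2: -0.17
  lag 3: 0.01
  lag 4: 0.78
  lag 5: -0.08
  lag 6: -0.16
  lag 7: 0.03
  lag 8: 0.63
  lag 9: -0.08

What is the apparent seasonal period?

The largest autocorrelation is r_4 = 0.78, with a weaker echo at lag 8 (0.63); the remaining lags stay at or below 0.03.
The dominant spike at lag 4 indicates a seasonal period of 4.

4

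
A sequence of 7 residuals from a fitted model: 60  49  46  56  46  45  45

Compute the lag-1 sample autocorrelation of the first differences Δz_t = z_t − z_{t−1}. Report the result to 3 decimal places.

First differences Δz: -11, -3, 10, -10, -1, 0
Mean of differences = -2.5000
Numerator Σ(Δz_t−Δz̄)(Δz_{t+1}−Δz̄) = -103.2500
Denominator Σ(Δz_t−Δz̄)² = 293.5000
r_1(Δz) = -103.2500 / 293.5000 = -0.352

-0.352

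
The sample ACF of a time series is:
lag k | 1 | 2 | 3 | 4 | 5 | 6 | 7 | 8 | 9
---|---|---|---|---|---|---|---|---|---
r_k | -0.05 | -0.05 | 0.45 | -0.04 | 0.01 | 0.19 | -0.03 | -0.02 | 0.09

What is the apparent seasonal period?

The largest autocorrelation is r_3 = 0.45, with a weaker echo at lag 6 (0.19); the remaining lags stay at or below 0.09.
The dominant spike at lag 3 indicates a seasonal period of 3.

3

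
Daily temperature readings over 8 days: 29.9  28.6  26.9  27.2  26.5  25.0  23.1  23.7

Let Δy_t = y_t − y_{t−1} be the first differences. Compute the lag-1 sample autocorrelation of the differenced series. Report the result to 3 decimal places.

-0.239

First differences Δy: -1.3, -1.7, 0.3, -0.7, -1.5, -1.9, 0.6
Mean of differences = -0.8857
Numerator Σ(Δy_t−Δȳ)(Δy_{t+1}−Δȳ) = -1.4059
Denominator Σ(Δy_t−Δȳ)² = 5.8886
r_1(Δy) = -1.4059 / 5.8886 = -0.239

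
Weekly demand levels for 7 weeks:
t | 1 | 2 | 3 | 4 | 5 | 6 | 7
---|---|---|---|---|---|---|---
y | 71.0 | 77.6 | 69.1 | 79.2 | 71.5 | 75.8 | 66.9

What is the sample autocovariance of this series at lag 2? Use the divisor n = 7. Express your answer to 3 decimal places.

Mean ȳ = (71.0 + 77.6 + 69.1 + 79.2 + 71.5 + 75.8 + 66.9)/7 = 73.0143
Σ_{t=1}^{5}(y_t−ȳ)(y_{t+2}−ȳ) = 68.6682
γ_2 = 68.6682 / 7 = 9.810

9.810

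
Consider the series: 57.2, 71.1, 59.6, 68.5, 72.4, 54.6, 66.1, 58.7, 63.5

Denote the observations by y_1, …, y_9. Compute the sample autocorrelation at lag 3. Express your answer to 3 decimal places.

Mean ȳ = (57.2 + 71.1 + 59.6 + 68.5 + 72.4 + 54.6 + 66.1 + 58.7 + 63.5)/9 = 63.5222
Numerator Σ_{t=1}^{6}(y_t−ȳ)(y_{t+3}−ȳ) = 41.0174
Denominator Σ(y_t−ȳ)² = 325.8756
r_3 = 41.0174 / 325.8756 = 0.126

0.126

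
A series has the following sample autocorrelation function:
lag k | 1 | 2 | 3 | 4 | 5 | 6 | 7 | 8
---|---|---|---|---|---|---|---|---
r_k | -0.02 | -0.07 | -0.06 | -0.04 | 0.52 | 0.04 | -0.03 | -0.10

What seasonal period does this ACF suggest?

5

The largest autocorrelation is r_5 = 0.52; the remaining lags stay at or below 0.04.
The dominant spike at lag 5 indicates a seasonal period of 5.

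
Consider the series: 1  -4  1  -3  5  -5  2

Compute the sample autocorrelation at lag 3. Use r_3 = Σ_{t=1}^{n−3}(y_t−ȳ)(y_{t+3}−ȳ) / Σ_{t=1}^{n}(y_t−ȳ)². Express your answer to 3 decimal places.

-0.450

Mean ȳ = (1 − 4 + 1 − 3 + 5 − 5 + 2)/7 = -0.4286
Deviations from mean: 1.4286, -3.5714, 1.4286, -2.5714, 5.4286, -4.5714, 2.4286
Σ(y_t−ȳ)(y_{t+3}−ȳ) = (-3.6735) + (-19.3878) + (-6.5306) + (-6.2449) = -35.8367
Denominator Σ(y_t−ȳ)² = 79.7143
r_3 = -35.8367 / 79.7143 = -0.450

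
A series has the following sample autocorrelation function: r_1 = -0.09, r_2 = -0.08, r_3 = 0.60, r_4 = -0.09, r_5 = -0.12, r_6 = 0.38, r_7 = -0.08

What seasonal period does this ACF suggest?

The largest autocorrelation is r_3 = 0.60, with a weaker echo at lag 6 (0.38); the remaining lags stay at or below -0.08.
The dominant spike at lag 3 indicates a seasonal period of 3.

3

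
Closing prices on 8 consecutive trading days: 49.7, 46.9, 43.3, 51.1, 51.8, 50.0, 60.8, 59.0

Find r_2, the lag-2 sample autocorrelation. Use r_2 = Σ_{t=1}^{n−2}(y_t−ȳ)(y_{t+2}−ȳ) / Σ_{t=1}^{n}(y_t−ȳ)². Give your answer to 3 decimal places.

Mean ȳ = (49.7 + 46.9 + 43.3 + 51.1 + 51.8 + 50.0 + 60.8 + 59.0)/8 = 51.5750
Deviations from mean: -1.8750, -4.6750, -8.2750, -0.4750, 0.2250, -1.5750, 9.2250, 7.4250
Numerator Σ_{t=1}^{6}(y_t−ȳ)(y_{t+2}−ȳ) = 7.0038
Denominator Σ(y_t−ȳ)² = 236.8350
r_2 = 7.0038 / 236.8350 = 0.030

0.030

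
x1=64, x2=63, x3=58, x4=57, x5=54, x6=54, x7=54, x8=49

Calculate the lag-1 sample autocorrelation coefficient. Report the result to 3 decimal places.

0.507

Mean x̄ = (64 + 63 + 58 + 57 + 54 + 54 + 54 + 49)/8 = 56.6250
Numerator Σ_{t=1}^{7}(x_t−x̄)(x_{t+1}−x̄) = 89.1094
Denominator Σ(x_t−x̄)² = 175.8750
r_1 = 89.1094 / 175.8750 = 0.507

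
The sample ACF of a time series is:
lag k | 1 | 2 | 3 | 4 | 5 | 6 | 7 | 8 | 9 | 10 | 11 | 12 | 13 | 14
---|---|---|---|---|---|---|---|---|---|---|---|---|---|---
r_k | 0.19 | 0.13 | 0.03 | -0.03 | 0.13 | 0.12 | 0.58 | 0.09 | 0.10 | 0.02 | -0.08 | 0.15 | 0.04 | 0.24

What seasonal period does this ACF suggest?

7

The largest autocorrelation is r_7 = 0.58, with a weaker echo at lag 14 (0.24); the remaining lags stay at or below 0.19.
The dominant spike at lag 7 indicates a seasonal period of 7.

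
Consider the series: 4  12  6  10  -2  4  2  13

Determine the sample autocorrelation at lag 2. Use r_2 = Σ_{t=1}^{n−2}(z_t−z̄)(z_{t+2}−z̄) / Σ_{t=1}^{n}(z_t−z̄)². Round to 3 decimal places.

Mean z̄ = (4 + 12 + 6 + 10 − 2 + 4 + 2 + 13)/8 = 6.1250
Deviations from mean: -2.1250, 5.8750, -0.1250, 3.8750, -8.1250, -2.1250, -4.1250, 6.8750
Σ(z_t−z̄)(z_{t+2}−z̄) = (0.2656) + (22.7656) + (1.0156) + (-8.2344) + (33.5156) + (-14.6094) = 34.7188
Denominator Σ(z_t−z̄)² = 188.8750
r_2 = 34.7188 / 188.8750 = 0.184

0.184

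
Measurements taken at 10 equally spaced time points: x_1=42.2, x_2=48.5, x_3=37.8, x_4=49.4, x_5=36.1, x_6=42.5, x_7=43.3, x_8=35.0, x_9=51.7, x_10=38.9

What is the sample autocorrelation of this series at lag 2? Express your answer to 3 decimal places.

0.340

Mean x̄ = (42.2 + 48.5 + 37.8 + 49.4 + 36.1 + 42.5 + 43.3 + 35.0 + 51.7 + 38.9)/10 = 42.5400
Numerator Σ_{t=1}^{8}(x_t−x̄)(x_{t+2}−x̄) = 102.5628
Denominator Σ(x_t−x̄)² = 301.2240
r_2 = 102.5628 / 301.2240 = 0.340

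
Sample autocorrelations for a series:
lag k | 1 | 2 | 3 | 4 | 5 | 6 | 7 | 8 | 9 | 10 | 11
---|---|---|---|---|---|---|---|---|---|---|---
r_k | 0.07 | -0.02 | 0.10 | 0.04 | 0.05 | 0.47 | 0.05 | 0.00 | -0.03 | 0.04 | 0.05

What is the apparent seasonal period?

6

The largest autocorrelation is r_6 = 0.47; the remaining lags stay at or below 0.10.
The dominant spike at lag 6 indicates a seasonal period of 6.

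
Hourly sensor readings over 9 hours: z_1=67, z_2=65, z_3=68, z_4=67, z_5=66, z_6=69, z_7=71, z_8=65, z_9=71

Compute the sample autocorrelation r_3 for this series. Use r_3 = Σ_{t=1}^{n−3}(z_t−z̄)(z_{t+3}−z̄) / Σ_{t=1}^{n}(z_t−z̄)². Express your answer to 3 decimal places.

Mean z̄ = (67 + 65 + 68 + 67 + 66 + 69 + 71 + 65 + 71)/9 = 67.6667
Σ(z_t−z̄)(z_{t+3}−z̄) = (0.4444) + (4.4444) + (0.4444) + (-2.2222) + (4.4444) + (4.4444) = 12.0000
Denominator Σ(z_t−z̄)² = 42.0000
r_3 = 12.0000 / 42.0000 = 0.286

0.286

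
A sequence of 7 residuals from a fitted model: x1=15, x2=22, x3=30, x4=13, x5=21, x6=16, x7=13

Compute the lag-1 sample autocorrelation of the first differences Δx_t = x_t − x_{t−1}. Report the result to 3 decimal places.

-0.487

First differences Δx: 7, 8, -17, 8, -5, -3
Mean of differences = -0.3333
Numerator Σ(Δx_t−Δx̄)(Δx_{t+1}−Δx̄) = -243.1111
Denominator Σ(Δx_t−Δx̄)² = 499.3333
r_1(Δx) = -243.1111 / 499.3333 = -0.487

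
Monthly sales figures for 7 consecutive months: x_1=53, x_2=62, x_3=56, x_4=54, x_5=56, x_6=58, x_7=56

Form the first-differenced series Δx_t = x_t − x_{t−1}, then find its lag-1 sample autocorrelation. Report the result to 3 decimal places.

-0.337

First differences Δx: 9, -6, -2, 2, 2, -2
Mean of differences = 0.5000
Numerator Σ(Δx_t−Δx̄)(Δx_{t+1}−Δx̄) = -44.2500
Denominator Σ(Δx_t−Δx̄)² = 131.5000
r_1(Δx) = -44.2500 / 131.5000 = -0.337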